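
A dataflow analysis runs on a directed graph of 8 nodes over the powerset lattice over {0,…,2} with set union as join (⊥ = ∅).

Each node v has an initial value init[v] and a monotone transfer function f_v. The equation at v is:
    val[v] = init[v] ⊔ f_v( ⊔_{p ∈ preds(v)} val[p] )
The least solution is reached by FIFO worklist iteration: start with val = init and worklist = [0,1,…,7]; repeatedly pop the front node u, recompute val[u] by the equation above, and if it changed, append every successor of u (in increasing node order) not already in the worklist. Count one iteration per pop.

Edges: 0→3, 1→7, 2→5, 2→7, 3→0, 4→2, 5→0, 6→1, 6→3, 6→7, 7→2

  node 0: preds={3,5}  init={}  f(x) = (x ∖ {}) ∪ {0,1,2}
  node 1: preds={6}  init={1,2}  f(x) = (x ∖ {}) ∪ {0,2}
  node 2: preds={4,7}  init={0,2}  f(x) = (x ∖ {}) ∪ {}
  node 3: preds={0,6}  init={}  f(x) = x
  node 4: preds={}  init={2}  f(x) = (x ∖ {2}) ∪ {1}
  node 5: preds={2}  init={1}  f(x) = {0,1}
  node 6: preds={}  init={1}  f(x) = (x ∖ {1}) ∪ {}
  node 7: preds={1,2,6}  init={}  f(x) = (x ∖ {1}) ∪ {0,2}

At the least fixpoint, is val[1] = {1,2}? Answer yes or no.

Worklist (12 pops):
  #1 pop 0: in={1} → {0,1,2} (was {}); enqueue []
  #2 pop 1: in={1} → {0,1,2} (was {1,2}); enqueue []
  #3 pop 2: in={2} → {0,2} (no change)
  #4 pop 3: in={0,1,2} → {0,1,2} (was {}); enqueue [0]
  #5 pop 4: in={} → {1,2} (was {2}); enqueue [2]
  #6 pop 5: in={0,2} → {0,1} (was {1}); enqueue []
  #7 pop 6: in={} → {1} (no change)
  #8 pop 7: in={0,1,2} → {0,2} (was {}); enqueue []
  #9 pop 0: in={0,1,2} → {0,1,2} (no change)
  #10 pop 2: in={0,1,2} → {0,1,2} (was {0,2}); enqueue [5,7]
  #11 pop 5: in={0,1,2} → {0,1} (no change)
  #12 pop 7: in={0,1,2} → {0,2} (no change)

Fixpoint:
  val[0] = {0,1,2}
  val[1] = {0,1,2}
  val[2] = {0,1,2}
  val[3] = {0,1,2}
  val[4] = {1,2}
  val[5] = {0,1}
  val[6] = {1}
  val[7] = {0,2}

no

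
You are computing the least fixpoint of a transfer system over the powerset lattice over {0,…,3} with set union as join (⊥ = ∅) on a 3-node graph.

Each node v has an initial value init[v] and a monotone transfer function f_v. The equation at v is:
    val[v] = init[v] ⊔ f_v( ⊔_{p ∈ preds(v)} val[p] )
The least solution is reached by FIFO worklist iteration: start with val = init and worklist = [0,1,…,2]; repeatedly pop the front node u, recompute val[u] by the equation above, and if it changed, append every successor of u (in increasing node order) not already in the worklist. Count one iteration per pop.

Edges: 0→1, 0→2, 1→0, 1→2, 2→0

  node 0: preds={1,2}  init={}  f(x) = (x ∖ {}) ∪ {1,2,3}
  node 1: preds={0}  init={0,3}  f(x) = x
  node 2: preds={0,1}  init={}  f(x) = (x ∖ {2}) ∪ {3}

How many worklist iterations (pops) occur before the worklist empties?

Worklist (4 pops):
  #1 pop 0: in={0,3} → {0,1,2,3} (was {}); enqueue []
  #2 pop 1: in={0,1,2,3} → {0,1,2,3} (was {0,3}); enqueue [0]
  #3 pop 2: in={0,1,2,3} → {0,1,3} (was {}); enqueue []
  #4 pop 0: in={0,1,2,3} → {0,1,2,3} (no change)

Fixpoint:
  val[0] = {0,1,2,3}
  val[1] = {0,1,2,3}
  val[2] = {0,1,3}

4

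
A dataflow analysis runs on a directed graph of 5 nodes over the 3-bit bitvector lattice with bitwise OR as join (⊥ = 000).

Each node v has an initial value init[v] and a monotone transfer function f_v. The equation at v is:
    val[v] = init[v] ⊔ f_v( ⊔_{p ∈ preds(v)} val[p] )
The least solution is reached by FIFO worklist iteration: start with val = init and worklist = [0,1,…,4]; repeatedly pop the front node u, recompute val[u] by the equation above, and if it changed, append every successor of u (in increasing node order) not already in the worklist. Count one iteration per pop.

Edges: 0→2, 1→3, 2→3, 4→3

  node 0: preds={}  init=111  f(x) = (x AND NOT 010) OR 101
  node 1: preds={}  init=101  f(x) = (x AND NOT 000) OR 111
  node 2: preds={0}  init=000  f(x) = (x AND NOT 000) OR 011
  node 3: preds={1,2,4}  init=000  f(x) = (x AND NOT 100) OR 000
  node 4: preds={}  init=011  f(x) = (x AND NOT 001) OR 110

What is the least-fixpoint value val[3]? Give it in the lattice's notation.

011

Iteration log — 6 steps:
  step 1. node 0  ⊔preds=000  new=111  stable
  step 2. node 1  ⊔preds=000  new=111  old=101  +wl: 
  step 3. node 2  ⊔preds=111  new=111  old=000  +wl: 
  step 4. node 3  ⊔preds=111  new=011  old=000  +wl: 
  step 5. node 4  ⊔preds=000  new=111  old=011  +wl: 3
  step 6. node 3  ⊔preds=111  new=011  stable

Least fixpoint reached:
  node 0: 111
  node 1: 111
  node 2: 111
  node 3: 011
  node 4: 111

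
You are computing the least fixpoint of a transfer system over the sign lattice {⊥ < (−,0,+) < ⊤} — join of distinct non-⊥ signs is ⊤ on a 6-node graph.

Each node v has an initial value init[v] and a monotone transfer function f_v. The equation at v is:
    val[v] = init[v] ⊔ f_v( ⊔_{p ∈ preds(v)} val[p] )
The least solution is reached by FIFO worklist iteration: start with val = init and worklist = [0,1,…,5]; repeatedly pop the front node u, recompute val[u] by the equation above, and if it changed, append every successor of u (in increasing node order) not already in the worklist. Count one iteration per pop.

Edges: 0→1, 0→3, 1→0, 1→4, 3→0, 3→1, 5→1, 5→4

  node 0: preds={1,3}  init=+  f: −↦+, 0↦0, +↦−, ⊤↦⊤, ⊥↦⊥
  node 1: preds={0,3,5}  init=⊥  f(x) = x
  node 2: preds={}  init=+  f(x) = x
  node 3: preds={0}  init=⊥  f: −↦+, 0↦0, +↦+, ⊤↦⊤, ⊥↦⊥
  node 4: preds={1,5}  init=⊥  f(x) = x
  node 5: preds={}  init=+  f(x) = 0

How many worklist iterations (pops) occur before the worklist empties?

Worklist (12 pops):
  #1 pop 0: in=⊥ → + (no change)
  #2 pop 1: in=+ → + (was ⊥); enqueue [0]
  #3 pop 2: in=⊥ → + (no change)
  #4 pop 3: in=+ → + (was ⊥); enqueue [1]
  #5 pop 4: in=+ → + (was ⊥); enqueue []
  #6 pop 5: in=⊥ → ⊤ (was +); enqueue [4]
  #7 pop 0: in=+ → ⊤ (was +); enqueue [3]
  #8 pop 1: in=⊤ → ⊤ (was +); enqueue [0]
  #9 pop 4: in=⊤ → ⊤ (was +); enqueue []
  #10 pop 3: in=⊤ → ⊤ (was +); enqueue [1]
  #11 pop 0: in=⊤ → ⊤ (no change)
  #12 pop 1: in=⊤ → ⊤ (no change)

Fixpoint:
  val[0] = ⊤
  val[1] = ⊤
  val[2] = +
  val[3] = ⊤
  val[4] = ⊤
  val[5] = ⊤

12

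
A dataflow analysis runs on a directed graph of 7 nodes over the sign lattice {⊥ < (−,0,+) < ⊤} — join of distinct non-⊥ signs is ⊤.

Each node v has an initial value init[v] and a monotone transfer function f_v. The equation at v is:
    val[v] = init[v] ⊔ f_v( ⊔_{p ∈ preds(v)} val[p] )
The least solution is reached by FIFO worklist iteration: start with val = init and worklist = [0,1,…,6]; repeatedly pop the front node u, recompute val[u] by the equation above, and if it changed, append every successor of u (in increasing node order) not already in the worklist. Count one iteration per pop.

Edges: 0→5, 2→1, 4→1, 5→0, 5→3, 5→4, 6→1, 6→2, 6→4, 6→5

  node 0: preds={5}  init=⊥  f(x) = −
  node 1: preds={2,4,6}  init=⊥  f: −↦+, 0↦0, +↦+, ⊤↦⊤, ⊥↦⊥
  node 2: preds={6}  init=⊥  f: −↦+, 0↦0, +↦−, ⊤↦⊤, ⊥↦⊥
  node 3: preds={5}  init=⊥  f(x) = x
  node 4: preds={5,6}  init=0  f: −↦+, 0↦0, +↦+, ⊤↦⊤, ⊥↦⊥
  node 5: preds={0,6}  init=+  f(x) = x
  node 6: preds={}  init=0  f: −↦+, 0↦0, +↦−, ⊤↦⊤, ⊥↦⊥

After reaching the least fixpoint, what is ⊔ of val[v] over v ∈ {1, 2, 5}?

⊤

Trace (11 dequeues):
  [1] u=0 | in + | out − | prev ⊥ | push {}
  [2] u=1 | in 0 | out 0 | prev ⊥ | push {}
  [3] u=2 | in 0 | out 0 | prev ⊥ | push {1}
  [4] u=3 | in + | out + | prev ⊥ | push {}
  [5] u=4 | in ⊤ | out ⊤ | prev 0 | push {}
  [6] u=5 | in ⊤ | out ⊤ | prev + | push {0,3,4}
  [7] u=6 | in ⊥ | out 0 | ==
  [8] u=1 | in ⊤ | out ⊤ | prev 0 | push {}
  [9] u=0 | in ⊤ | out − | ==
  [10] u=3 | in ⊤ | out ⊤ | prev + | push {}
  [11] u=4 | in ⊤ | out ⊤ | ==

Converged values:
  [0] −
  [1] ⊤
  [2] 0
  [3] ⊤
  [4] ⊤
  [5] ⊤
  [6] 0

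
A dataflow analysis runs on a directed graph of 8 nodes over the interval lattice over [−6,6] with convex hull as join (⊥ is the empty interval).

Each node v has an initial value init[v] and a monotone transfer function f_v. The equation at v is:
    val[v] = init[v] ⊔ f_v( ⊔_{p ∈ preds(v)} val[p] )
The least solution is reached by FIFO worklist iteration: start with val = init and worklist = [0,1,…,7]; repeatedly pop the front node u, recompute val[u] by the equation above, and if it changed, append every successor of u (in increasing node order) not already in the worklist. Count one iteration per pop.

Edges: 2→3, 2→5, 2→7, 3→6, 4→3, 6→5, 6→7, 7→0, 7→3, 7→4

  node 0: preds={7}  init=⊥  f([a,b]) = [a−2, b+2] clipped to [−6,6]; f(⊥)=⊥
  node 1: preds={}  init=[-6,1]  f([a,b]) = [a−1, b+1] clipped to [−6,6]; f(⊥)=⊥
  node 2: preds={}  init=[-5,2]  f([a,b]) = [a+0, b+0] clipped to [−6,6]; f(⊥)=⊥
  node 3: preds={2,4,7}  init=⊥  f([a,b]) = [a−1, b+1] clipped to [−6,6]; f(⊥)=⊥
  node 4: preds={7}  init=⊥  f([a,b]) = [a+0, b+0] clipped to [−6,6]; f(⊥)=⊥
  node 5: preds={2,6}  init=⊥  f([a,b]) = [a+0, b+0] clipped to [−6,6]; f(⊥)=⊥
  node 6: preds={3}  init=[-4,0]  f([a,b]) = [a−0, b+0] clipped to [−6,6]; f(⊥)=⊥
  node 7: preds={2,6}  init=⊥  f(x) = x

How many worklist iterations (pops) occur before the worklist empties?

Worklist (34 pops):
  #1 pop 0: in=⊥ → ⊥ (no change)
  #2 pop 1: in=⊥ → [-6,1] (no change)
  #3 pop 2: in=⊥ → [-5,2] (no change)
  #4 pop 3: in=[-5,2] → [-6,3] (was ⊥); enqueue []
  #5 pop 4: in=⊥ → ⊥ (no change)
  #6 pop 5: in=[-5,2] → [-5,2] (was ⊥); enqueue []
  #7 pop 6: in=[-6,3] → [-6,3] (was [-4,0]); enqueue [5]
  #8 pop 7: in=[-6,3] → [-6,3] (was ⊥); enqueue [0,3,4]
  #9 pop 5: in=[-6,3] → [-6,3] (was [-5,2]); enqueue []
  #10 pop 0: in=[-6,3] → [-6,5] (was ⊥); enqueue []
  #11 pop 3: in=[-6,3] → [-6,4] (was [-6,3]); enqueue [6]
  #12 pop 4: in=[-6,3] → [-6,3] (was ⊥); enqueue [3]
  #13 pop 6: in=[-6,4] → [-6,4] (was [-6,3]); enqueue [5,7]
  #14 pop 3: in=[-6,3] → [-6,4] (no change)
  #15 pop 5: in=[-6,4] → [-6,4] (was [-6,3]); enqueue []
  #16 pop 7: in=[-6,4] → [-6,4] (was [-6,3]); enqueue [0,3,4]
  #17 pop 0: in=[-6,4] → [-6,6] (was [-6,5]); enqueue []
  #18 pop 3: in=[-6,4] → [-6,5] (was [-6,4]); enqueue [6]
  #19 pop 4: in=[-6,4] → [-6,4] (was [-6,3]); enqueue [3]
  #20 pop 6: in=[-6,5] → [-6,5] (was [-6,4]); enqueue [5,7]
  #21 pop 3: in=[-6,4] → [-6,5] (no change)
  #22 pop 5: in=[-6,5] → [-6,5] (was [-6,4]); enqueue []
  #23 pop 7: in=[-6,5] → [-6,5] (was [-6,4]); enqueue [0,3,4]
  #24 pop 0: in=[-6,5] → [-6,6] (no change)
  #25 pop 3: in=[-6,5] → [-6,6] (was [-6,5]); enqueue [6]
  #26 pop 4: in=[-6,5] → [-6,5] (was [-6,4]); enqueue [3]
  #27 pop 6: in=[-6,6] → [-6,6] (was [-6,5]); enqueue [5,7]
  #28 pop 3: in=[-6,5] → [-6,6] (no change)
  #29 pop 5: in=[-6,6] → [-6,6] (was [-6,5]); enqueue []
  #30 pop 7: in=[-6,6] → [-6,6] (was [-6,5]); enqueue [0,3,4]
  #31 pop 0: in=[-6,6] → [-6,6] (no change)
  #32 pop 3: in=[-6,6] → [-6,6] (no change)
  #33 pop 4: in=[-6,6] → [-6,6] (was [-6,5]); enqueue [3]
  #34 pop 3: in=[-6,6] → [-6,6] (no change)

Fixpoint:
  val[0] = [-6,6]
  val[1] = [-6,1]
  val[2] = [-5,2]
  val[3] = [-6,6]
  val[4] = [-6,6]
  val[5] = [-6,6]
  val[6] = [-6,6]
  val[7] = [-6,6]

34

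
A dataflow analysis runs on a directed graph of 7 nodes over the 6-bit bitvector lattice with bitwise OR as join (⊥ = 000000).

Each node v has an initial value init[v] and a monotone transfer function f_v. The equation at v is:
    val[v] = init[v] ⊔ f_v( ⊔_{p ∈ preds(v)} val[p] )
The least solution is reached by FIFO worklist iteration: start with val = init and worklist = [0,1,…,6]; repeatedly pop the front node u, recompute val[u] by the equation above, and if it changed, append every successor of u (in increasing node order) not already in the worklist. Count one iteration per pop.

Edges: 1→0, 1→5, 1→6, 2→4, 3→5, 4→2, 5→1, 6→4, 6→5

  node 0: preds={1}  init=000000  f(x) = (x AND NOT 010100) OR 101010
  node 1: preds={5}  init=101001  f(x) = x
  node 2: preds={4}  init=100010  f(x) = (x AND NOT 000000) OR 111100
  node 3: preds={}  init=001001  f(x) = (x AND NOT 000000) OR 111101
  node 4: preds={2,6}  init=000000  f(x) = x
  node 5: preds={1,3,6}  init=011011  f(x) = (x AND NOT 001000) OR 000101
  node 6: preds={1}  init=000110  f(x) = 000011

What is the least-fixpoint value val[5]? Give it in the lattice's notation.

Worklist (16 pops):
  #1 pop 0: in=101001 → 101011 (was 000000); enqueue []
  #2 pop 1: in=011011 → 111011 (was 101001); enqueue [0]
  #3 pop 2: in=000000 → 111110 (was 100010); enqueue []
  #4 pop 3: in=000000 → 111101 (was 001001); enqueue []
  #5 pop 4: in=111110 → 111110 (was 000000); enqueue [2]
  #6 pop 5: in=111111 → 111111 (was 011011); enqueue [1]
  #7 pop 6: in=111011 → 000111 (was 000110); enqueue [4,5]
  #8 pop 0: in=111011 → 101011 (no change)
  #9 pop 2: in=111110 → 111110 (no change)
  #10 pop 1: in=111111 → 111111 (was 111011); enqueue [0,6]
  #11 pop 4: in=111111 → 111111 (was 111110); enqueue [2]
  #12 pop 5: in=111111 → 111111 (no change)
  #13 pop 0: in=111111 → 101011 (no change)
  #14 pop 6: in=111111 → 000111 (no change)
  #15 pop 2: in=111111 → 111111 (was 111110); enqueue [4]
  #16 pop 4: in=111111 → 111111 (no change)

Fixpoint:
  val[0] = 101011
  val[1] = 111111
  val[2] = 111111
  val[3] = 111101
  val[4] = 111111
  val[5] = 111111
  val[6] = 000111

111111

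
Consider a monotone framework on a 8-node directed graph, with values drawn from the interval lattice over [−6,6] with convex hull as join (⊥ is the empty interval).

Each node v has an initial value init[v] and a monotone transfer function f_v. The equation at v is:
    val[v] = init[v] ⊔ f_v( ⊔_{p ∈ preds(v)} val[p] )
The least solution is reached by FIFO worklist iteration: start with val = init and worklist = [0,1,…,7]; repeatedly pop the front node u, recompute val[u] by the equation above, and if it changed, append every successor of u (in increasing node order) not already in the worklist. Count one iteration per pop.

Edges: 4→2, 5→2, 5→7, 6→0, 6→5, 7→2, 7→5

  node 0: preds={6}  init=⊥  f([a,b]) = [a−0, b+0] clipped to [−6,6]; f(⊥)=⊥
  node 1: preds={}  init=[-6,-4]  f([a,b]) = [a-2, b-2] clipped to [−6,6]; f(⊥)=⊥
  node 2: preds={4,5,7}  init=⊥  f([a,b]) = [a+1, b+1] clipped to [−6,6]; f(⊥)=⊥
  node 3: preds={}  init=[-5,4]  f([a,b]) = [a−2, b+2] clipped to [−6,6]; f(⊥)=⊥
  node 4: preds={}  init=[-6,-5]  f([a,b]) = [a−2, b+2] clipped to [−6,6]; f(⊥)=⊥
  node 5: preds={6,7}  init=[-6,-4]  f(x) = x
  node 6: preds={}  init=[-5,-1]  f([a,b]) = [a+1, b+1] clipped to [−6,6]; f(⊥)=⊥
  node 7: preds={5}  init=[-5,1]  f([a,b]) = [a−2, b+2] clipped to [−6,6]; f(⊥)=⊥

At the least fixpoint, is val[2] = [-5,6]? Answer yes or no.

yes

Worklist (20 pops):
  #1 pop 0: in=[-5,-1] → [-5,-1] (was ⊥); enqueue []
  #2 pop 1: in=⊥ → [-6,-4] (no change)
  #3 pop 2: in=[-6,1] → [-5,2] (was ⊥); enqueue []
  #4 pop 3: in=⊥ → [-5,4] (no change)
  #5 pop 4: in=⊥ → [-6,-5] (no change)
  #6 pop 5: in=[-5,1] → [-6,1] (was [-6,-4]); enqueue [2]
  #7 pop 6: in=⊥ → [-5,-1] (no change)
  #8 pop 7: in=[-6,1] → [-6,3] (was [-5,1]); enqueue [5]
  #9 pop 2: in=[-6,3] → [-5,4] (was [-5,2]); enqueue []
  #10 pop 5: in=[-6,3] → [-6,3] (was [-6,1]); enqueue [2,7]
  #11 pop 2: in=[-6,3] → [-5,4] (no change)
  #12 pop 7: in=[-6,3] → [-6,5] (was [-6,3]); enqueue [2,5]
  #13 pop 2: in=[-6,5] → [-5,6] (was [-5,4]); enqueue []
  #14 pop 5: in=[-6,5] → [-6,5] (was [-6,3]); enqueue [2,7]
  #15 pop 2: in=[-6,5] → [-5,6] (no change)
  #16 pop 7: in=[-6,5] → [-6,6] (was [-6,5]); enqueue [2,5]
  #17 pop 2: in=[-6,6] → [-5,6] (no change)
  #18 pop 5: in=[-6,6] → [-6,6] (was [-6,5]); enqueue [2,7]
  #19 pop 2: in=[-6,6] → [-5,6] (no change)
  #20 pop 7: in=[-6,6] → [-6,6] (no change)

Fixpoint:
  val[0] = [-5,-1]
  val[1] = [-6,-4]
  val[2] = [-5,6]
  val[3] = [-5,4]
  val[4] = [-6,-5]
  val[5] = [-6,6]
  val[6] = [-5,-1]
  val[7] = [-6,6]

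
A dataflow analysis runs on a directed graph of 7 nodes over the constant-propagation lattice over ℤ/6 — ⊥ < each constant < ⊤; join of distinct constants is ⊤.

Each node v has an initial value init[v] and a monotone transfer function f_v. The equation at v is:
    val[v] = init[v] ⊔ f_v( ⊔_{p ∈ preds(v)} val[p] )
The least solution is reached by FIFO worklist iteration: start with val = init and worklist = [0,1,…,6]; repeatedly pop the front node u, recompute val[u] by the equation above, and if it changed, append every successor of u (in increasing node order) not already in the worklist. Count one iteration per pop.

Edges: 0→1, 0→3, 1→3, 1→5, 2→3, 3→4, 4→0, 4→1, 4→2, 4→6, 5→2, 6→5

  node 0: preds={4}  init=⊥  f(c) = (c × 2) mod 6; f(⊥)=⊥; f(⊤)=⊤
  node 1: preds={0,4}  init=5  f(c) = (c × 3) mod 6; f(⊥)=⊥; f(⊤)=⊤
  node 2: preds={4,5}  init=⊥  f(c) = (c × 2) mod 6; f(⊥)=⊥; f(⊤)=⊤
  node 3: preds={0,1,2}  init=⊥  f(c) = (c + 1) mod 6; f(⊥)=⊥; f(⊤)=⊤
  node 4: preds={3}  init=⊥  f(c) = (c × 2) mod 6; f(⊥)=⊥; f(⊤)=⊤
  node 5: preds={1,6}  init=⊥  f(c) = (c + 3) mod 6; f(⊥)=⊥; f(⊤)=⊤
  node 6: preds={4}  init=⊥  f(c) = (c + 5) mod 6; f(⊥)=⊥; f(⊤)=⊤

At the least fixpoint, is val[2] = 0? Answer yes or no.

no

Trace (20 dequeues):
  [1] u=0 | in ⊥ | out ⊥ | ==
  [2] u=1 | in ⊥ | out 5 | ==
  [3] u=2 | in ⊥ | out ⊥ | ==
  [4] u=3 | in 5 | out 0 | prev ⊥ | push {}
  [5] u=4 | in 0 | out 0 | prev ⊥ | push {0,1,2}
  [6] u=5 | in 5 | out 2 | prev ⊥ | push {}
  [7] u=6 | in 0 | out 5 | prev ⊥ | push {5}
  [8] u=0 | in 0 | out 0 | prev ⊥ | push {3}
  [9] u=1 | in 0 | out ⊤ | prev 5 | push {}
  [10] u=2 | in ⊤ | out ⊤ | prev ⊥ | push {}
  [11] u=5 | in ⊤ | out ⊤ | prev 2 | push {2}
  [12] u=3 | in ⊤ | out ⊤ | prev 0 | push {4}
  [13] u=2 | in ⊤ | out ⊤ | ==
  [14] u=4 | in ⊤ | out ⊤ | prev 0 | push {0,1,2,6}
  [15] u=0 | in ⊤ | out ⊤ | prev 0 | push {3}
  [16] u=1 | in ⊤ | out ⊤ | ==
  [17] u=2 | in ⊤ | out ⊤ | ==
  [18] u=6 | in ⊤ | out ⊤ | prev 5 | push {5}
  [19] u=3 | in ⊤ | out ⊤ | ==
  [20] u=5 | in ⊤ | out ⊤ | ==

Converged values:
  [0] ⊤
  [1] ⊤
  [2] ⊤
  [3] ⊤
  [4] ⊤
  [5] ⊤
  [6] ⊤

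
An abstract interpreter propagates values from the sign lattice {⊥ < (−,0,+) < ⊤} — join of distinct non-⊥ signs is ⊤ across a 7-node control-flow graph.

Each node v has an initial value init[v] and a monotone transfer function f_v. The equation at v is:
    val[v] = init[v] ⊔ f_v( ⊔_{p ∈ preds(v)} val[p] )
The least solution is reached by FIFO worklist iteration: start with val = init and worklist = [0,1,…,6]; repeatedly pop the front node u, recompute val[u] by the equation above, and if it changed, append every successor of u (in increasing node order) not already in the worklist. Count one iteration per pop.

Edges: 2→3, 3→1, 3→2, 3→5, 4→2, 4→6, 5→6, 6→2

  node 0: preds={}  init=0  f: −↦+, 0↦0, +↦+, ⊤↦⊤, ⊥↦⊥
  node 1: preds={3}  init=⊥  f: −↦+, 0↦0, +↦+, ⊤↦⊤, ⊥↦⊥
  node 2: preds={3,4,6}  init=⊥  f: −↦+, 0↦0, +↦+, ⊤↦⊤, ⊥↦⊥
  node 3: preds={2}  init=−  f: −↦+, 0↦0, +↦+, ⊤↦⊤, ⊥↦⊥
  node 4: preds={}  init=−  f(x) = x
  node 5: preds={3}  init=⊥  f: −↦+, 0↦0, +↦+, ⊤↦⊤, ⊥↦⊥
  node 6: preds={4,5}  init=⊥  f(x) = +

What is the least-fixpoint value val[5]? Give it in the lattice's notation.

Worklist (10 pops):
  #1 pop 0: in=⊥ → 0 (no change)
  #2 pop 1: in=− → + (was ⊥); enqueue []
  #3 pop 2: in=− → + (was ⊥); enqueue []
  #4 pop 3: in=+ → ⊤ (was −); enqueue [1,2]
  #5 pop 4: in=⊥ → − (no change)
  #6 pop 5: in=⊤ → ⊤ (was ⊥); enqueue []
  #7 pop 6: in=⊤ → + (was ⊥); enqueue []
  #8 pop 1: in=⊤ → ⊤ (was +); enqueue []
  #9 pop 2: in=⊤ → ⊤ (was +); enqueue [3]
  #10 pop 3: in=⊤ → ⊤ (no change)

Fixpoint:
  val[0] = 0
  val[1] = ⊤
  val[2] = ⊤
  val[3] = ⊤
  val[4] = −
  val[5] = ⊤
  val[6] = +

⊤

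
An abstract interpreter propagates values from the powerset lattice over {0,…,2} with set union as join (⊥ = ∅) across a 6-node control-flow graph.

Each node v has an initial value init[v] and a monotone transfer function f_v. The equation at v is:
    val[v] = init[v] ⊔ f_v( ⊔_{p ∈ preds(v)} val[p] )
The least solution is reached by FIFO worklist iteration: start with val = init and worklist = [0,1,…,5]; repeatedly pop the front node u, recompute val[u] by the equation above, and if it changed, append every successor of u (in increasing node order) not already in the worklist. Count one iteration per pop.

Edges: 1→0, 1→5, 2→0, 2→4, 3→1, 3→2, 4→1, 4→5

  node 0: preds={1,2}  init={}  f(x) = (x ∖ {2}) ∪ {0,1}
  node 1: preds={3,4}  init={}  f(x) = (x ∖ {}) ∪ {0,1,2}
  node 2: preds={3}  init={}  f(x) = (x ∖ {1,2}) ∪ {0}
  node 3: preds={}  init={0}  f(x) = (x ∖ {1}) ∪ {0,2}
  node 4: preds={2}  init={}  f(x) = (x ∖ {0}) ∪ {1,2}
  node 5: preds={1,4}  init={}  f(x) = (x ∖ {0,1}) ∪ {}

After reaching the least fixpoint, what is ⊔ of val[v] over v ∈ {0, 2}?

Iteration log — 9 steps:
  step 1. node 0  ⊔preds={}  new={0,1}  old={}  +wl: 
  step 2. node 1  ⊔preds={0}  new={0,1,2}  old={}  +wl: 0
  step 3. node 2  ⊔preds={0}  new={0}  old={}  +wl: 
  step 4. node 3  ⊔preds={}  new={0,2}  old={0}  +wl: 1,2
  step 5. node 4  ⊔preds={0}  new={1,2}  old={}  +wl: 
  step 6. node 5  ⊔preds={0,1,2}  new={2}  old={}  +wl: 
  step 7. node 0  ⊔preds={0,1,2}  new={0,1}  stable
  step 8. node 1  ⊔preds={0,1,2}  new={0,1,2}  stable
  step 9. node 2  ⊔preds={0,2}  new={0}  stable

Least fixpoint reached:
  node 0: {0,1}
  node 1: {0,1,2}
  node 2: {0}
  node 3: {0,2}
  node 4: {1,2}
  node 5: {2}

{0,1}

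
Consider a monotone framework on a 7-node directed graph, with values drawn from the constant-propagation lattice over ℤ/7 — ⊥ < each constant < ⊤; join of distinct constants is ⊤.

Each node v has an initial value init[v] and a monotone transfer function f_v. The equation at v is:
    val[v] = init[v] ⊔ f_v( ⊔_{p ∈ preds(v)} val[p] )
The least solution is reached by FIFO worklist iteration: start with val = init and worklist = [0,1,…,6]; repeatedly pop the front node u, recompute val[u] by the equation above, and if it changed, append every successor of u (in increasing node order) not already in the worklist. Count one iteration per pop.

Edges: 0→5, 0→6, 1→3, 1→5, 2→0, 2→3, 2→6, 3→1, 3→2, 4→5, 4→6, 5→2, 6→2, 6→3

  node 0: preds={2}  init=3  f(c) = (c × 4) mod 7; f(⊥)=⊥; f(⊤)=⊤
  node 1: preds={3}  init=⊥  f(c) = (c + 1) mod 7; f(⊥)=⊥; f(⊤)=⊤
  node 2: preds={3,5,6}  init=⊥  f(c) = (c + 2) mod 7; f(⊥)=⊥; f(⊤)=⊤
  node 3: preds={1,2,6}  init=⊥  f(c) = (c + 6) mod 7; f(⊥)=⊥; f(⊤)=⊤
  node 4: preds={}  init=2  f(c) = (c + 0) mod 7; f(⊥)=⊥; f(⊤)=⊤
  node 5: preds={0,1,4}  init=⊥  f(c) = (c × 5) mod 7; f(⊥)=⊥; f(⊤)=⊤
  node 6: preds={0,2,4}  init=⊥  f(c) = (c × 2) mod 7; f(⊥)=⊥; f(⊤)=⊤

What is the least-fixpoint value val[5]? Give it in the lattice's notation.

Iteration log — 15 steps:
  step 1. node 0  ⊔preds=⊥  new=3  stable
  step 2. node 1  ⊔preds=⊥  new=⊥  stable
  step 3. node 2  ⊔preds=⊥  new=⊥  stable
  step 4. node 3  ⊔preds=⊥  new=⊥  stable
  step 5. node 4  ⊔preds=⊥  new=2  stable
  step 6. node 5  ⊔preds=⊤  new=⊤  old=⊥  +wl: 2
  step 7. node 6  ⊔preds=⊤  new=⊤  old=⊥  +wl: 3
  step 8. node 2  ⊔preds=⊤  new=⊤  old=⊥  +wl: 0,6
  step 9. node 3  ⊔preds=⊤  new=⊤  old=⊥  +wl: 1,2
  step 10. node 0  ⊔preds=⊤  new=⊤  old=3  +wl: 5
  step 11. node 6  ⊔preds=⊤  new=⊤  stable
  step 12. node 1  ⊔preds=⊤  new=⊤  old=⊥  +wl: 3
  step 13. node 2  ⊔preds=⊤  new=⊤  stable
  step 14. node 5  ⊔preds=⊤  new=⊤  stable
  step 15. node 3  ⊔preds=⊤  new=⊤  stable

Least fixpoint reached:
  node 0: ⊤
  node 1: ⊤
  node 2: ⊤
  node 3: ⊤
  node 4: 2
  node 5: ⊤
  node 6: ⊤

⊤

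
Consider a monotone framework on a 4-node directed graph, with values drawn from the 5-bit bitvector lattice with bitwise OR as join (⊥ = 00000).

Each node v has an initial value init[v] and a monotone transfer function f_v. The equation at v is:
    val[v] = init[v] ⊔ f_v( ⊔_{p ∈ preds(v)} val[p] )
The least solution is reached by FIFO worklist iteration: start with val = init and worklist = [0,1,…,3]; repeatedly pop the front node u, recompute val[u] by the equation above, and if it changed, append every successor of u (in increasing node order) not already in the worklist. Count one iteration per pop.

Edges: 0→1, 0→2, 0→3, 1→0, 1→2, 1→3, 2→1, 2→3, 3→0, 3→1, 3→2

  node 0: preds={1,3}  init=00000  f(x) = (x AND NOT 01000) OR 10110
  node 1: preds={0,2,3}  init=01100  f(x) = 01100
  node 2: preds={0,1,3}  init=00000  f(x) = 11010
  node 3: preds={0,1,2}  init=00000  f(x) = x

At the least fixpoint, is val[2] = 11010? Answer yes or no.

yes

Iteration log — 7 steps:
  step 1. node 0  ⊔preds=01100  new=10110  old=00000  +wl: 
  step 2. node 1  ⊔preds=10110  new=01100  stable
  step 3. node 2  ⊔preds=11110  new=11010  old=00000  +wl: 1
  step 4. node 3  ⊔preds=11110  new=11110  old=00000  +wl: 0,2
  step 5. node 1  ⊔preds=11110  new=01100  stable
  step 6. node 0  ⊔preds=11110  new=10110  stable
  step 7. node 2  ⊔preds=11110  new=11010  stable

Least fixpoint reached:
  node 0: 10110
  node 1: 01100
  node 2: 11010
  node 3: 11110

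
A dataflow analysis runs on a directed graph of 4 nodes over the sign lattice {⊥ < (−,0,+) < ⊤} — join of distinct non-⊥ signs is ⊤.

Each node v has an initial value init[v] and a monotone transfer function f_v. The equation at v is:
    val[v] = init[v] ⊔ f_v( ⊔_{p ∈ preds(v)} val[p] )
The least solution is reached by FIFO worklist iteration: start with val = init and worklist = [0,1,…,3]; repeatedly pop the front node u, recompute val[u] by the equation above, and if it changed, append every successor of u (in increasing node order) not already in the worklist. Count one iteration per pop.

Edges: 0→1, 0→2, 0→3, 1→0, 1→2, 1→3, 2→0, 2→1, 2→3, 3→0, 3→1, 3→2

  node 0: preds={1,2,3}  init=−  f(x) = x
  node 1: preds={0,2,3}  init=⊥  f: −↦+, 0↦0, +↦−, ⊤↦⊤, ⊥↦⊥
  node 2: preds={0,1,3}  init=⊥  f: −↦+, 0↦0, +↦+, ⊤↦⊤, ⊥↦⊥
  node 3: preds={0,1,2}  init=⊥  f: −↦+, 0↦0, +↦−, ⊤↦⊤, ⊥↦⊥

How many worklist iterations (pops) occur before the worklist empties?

9

Trace (9 dequeues):
  [1] u=0 | in ⊥ | out − | ==
  [2] u=1 | in − | out + | prev ⊥ | push {0}
  [3] u=2 | in ⊤ | out ⊤ | prev ⊥ | push {1}
  [4] u=3 | in ⊤ | out ⊤ | prev ⊥ | push {2}
  [5] u=0 | in ⊤ | out ⊤ | prev − | push {3}
  [6] u=1 | in ⊤ | out ⊤ | prev + | push {0}
  [7] u=2 | in ⊤ | out ⊤ | ==
  [8] u=3 | in ⊤ | out ⊤ | ==
  [9] u=0 | in ⊤ | out ⊤ | ==

Converged values:
  [0] ⊤
  [1] ⊤
  [2] ⊤
  [3] ⊤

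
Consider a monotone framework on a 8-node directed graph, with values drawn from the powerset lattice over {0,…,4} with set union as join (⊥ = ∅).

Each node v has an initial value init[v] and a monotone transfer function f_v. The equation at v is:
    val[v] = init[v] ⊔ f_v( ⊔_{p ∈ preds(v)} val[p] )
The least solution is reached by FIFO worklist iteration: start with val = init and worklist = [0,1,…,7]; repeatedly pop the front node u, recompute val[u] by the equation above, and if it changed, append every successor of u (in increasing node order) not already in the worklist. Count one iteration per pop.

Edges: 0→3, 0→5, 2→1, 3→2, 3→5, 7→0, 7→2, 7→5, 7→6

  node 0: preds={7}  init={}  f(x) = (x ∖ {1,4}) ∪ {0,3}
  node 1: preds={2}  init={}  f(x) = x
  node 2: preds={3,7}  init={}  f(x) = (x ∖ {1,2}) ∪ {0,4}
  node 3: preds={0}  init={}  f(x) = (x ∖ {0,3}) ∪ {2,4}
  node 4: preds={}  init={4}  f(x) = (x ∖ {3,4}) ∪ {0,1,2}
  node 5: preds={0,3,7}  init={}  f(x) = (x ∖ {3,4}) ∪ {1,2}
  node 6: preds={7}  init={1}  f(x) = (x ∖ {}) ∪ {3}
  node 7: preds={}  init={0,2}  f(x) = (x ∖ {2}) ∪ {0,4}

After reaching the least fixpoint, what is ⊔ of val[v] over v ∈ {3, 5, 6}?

{0,1,2,3,4}

Iteration log — 13 steps:
  step 1. node 0  ⊔preds={0,2}  new={0,2,3}  old={}  +wl: 
  step 2. node 1  ⊔preds={}  new={}  stable
  step 3. node 2  ⊔preds={0,2}  new={0,4}  old={}  +wl: 1
  step 4. node 3  ⊔preds={0,2,3}  new={2,4}  old={}  +wl: 2
  step 5. node 4  ⊔preds={}  new={0,1,2,4}  old={4}  +wl: 
  step 6. node 5  ⊔preds={0,2,3,4}  new={0,1,2}  old={}  +wl: 
  step 7. node 6  ⊔preds={0,2}  new={0,1,2,3}  old={1}  +wl: 
  step 8. node 7  ⊔preds={}  new={0,2,4}  old={0,2}  +wl: 0,5,6
  step 9. node 1  ⊔preds={0,4}  new={0,4}  old={}  +wl: 
  step 10. node 2  ⊔preds={0,2,4}  new={0,4}  stable
  step 11. node 0  ⊔preds={0,2,4}  new={0,2,3}  stable
  step 12. node 5  ⊔preds={0,2,3,4}  new={0,1,2}  stable
  step 13. node 6  ⊔preds={0,2,4}  new={0,1,2,3,4}  old={0,1,2,3}  +wl: 

Least fixpoint reached:
  node 0: {0,2,3}
  node 1: {0,4}
  node 2: {0,4}
  node 3: {2,4}
  node 4: {0,1,2,4}
  node 5: {0,1,2}
  node 6: {0,1,2,3,4}
  node 7: {0,2,4}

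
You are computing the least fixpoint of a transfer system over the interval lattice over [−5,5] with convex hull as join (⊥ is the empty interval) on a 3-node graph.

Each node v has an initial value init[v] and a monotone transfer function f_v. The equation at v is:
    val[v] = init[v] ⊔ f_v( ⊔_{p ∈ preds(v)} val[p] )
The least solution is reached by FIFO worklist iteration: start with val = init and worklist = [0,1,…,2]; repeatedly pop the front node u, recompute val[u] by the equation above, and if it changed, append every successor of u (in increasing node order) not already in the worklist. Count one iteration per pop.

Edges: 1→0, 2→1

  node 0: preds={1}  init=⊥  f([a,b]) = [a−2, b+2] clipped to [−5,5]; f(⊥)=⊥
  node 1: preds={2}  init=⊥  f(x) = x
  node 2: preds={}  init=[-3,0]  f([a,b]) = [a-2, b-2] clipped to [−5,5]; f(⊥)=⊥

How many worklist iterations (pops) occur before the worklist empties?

4

Iteration log — 4 steps:
  step 1. node 0  ⊔preds=⊥  new=⊥  stable
  step 2. node 1  ⊔preds=[-3,0]  new=[-3,0]  old=⊥  +wl: 0
  step 3. node 2  ⊔preds=⊥  new=[-3,0]  stable
  step 4. node 0  ⊔preds=[-3,0]  new=[-5,2]  old=⊥  +wl: 

Least fixpoint reached:
  node 0: [-5,2]
  node 1: [-3,0]
  node 2: [-3,0]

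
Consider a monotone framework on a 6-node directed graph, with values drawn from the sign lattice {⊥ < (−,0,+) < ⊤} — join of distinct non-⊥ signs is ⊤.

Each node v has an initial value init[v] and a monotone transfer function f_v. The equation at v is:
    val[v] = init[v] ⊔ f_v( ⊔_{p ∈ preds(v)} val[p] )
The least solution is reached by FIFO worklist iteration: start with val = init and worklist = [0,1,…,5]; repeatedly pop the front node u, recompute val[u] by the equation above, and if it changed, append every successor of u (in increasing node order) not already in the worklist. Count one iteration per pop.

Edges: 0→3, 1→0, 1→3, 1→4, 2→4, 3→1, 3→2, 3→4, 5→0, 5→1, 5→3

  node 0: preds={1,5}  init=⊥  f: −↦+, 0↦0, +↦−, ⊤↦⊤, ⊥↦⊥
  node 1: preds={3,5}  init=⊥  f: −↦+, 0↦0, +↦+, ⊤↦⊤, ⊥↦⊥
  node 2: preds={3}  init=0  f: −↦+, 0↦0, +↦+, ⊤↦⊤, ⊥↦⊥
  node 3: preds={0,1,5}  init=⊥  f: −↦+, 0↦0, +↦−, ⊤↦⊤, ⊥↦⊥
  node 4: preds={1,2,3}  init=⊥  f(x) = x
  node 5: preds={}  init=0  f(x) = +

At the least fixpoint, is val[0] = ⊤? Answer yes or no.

Trace (15 dequeues):
  [1] u=0 | in 0 | out 0 | prev ⊥ | push {}
  [2] u=1 | in 0 | out 0 | prev ⊥ | push {0}
  [3] u=2 | in ⊥ | out 0 | ==
  [4] u=3 | in 0 | out 0 | prev ⊥ | push {1,2}
  [5] u=4 | in 0 | out 0 | prev ⊥ | push {}
  [6] u=5 | in ⊥ | out ⊤ | prev 0 | push {3}
  [7] u=0 | in ⊤ | out ⊤ | prev 0 | push {}
  [8] u=1 | in ⊤ | out ⊤ | prev 0 | push {0,4}
  [9] u=2 | in 0 | out 0 | ==
  [10] u=3 | in ⊤ | out ⊤ | prev 0 | push {1,2}
  [11] u=0 | in ⊤ | out ⊤ | ==
  [12] u=4 | in ⊤ | out ⊤ | prev 0 | push {}
  [13] u=1 | in ⊤ | out ⊤ | ==
  [14] u=2 | in ⊤ | out ⊤ | prev 0 | push {4}
  [15] u=4 | in ⊤ | out ⊤ | ==

Converged values:
  [0] ⊤
  [1] ⊤
  [2] ⊤
  [3] ⊤
  [4] ⊤
  [5] ⊤

yes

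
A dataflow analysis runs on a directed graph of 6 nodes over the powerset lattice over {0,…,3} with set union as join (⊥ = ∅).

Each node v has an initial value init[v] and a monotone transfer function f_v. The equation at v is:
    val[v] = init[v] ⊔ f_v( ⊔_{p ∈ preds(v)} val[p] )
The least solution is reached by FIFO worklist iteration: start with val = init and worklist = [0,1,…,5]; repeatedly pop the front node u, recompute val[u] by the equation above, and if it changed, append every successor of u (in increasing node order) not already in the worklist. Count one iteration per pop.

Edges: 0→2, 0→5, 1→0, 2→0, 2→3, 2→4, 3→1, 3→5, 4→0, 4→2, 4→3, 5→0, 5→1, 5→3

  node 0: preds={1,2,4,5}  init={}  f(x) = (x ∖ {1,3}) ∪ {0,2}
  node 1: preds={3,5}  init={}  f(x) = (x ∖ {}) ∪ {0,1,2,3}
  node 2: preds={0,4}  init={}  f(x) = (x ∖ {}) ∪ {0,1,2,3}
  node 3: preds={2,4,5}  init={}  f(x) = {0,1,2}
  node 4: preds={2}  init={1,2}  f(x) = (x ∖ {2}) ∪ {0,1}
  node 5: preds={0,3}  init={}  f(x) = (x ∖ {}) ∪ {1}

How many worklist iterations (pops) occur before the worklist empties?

10

Trace (10 dequeues):
  [1] u=0 | in {1,2} | out {0,2} | prev {} | push {}
  [2] u=1 | in {} | out {0,1,2,3} | prev {} | push {0}
  [3] u=2 | in {0,1,2} | out {0,1,2,3} | prev {} | push {}
  [4] u=3 | in {0,1,2,3} | out {0,1,2} | prev {} | push {1}
  [5] u=4 | in {0,1,2,3} | out {0,1,2,3} | prev {1,2} | push {2,3}
  [6] u=5 | in {0,1,2} | out {0,1,2} | prev {} | push {}
  [7] u=0 | in {0,1,2,3} | out {0,2} | ==
  [8] u=1 | in {0,1,2} | out {0,1,2,3} | ==
  [9] u=2 | in {0,1,2,3} | out {0,1,2,3} | ==
  [10] u=3 | in {0,1,2,3} | out {0,1,2} | ==

Converged values:
  [0] {0,2}
  [1] {0,1,2,3}
  [2] {0,1,2,3}
  [3] {0,1,2}
  [4] {0,1,2,3}
  [5] {0,1,2}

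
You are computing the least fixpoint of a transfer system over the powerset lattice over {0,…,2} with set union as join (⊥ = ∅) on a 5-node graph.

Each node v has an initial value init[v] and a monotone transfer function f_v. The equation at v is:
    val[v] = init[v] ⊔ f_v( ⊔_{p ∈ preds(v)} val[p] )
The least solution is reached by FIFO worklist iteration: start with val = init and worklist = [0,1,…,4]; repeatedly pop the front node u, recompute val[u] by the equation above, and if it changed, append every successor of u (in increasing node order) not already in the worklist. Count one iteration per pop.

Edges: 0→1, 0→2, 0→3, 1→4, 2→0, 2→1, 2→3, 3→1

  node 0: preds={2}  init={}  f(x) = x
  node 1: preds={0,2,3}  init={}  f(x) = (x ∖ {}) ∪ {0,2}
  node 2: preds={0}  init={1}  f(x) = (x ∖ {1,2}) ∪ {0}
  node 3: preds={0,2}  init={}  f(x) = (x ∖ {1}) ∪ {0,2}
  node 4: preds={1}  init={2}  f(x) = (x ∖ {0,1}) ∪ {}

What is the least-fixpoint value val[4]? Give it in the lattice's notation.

{2}

Iteration log — 9 steps:
  step 1. node 0  ⊔preds={1}  new={1}  old={}  +wl: 
  step 2. node 1  ⊔preds={1}  new={0,1,2}  old={}  +wl: 
  step 3. node 2  ⊔preds={1}  new={0,1}  old={1}  +wl: 0,1
  step 4. node 3  ⊔preds={0,1}  new={0,2}  old={}  +wl: 
  step 5. node 4  ⊔preds={0,1,2}  new={2}  stable
  step 6. node 0  ⊔preds={0,1}  new={0,1}  old={1}  +wl: 2,3
  step 7. node 1  ⊔preds={0,1,2}  new={0,1,2}  stable
  step 8. node 2  ⊔preds={0,1}  new={0,1}  stable
  step 9. node 3  ⊔preds={0,1}  new={0,2}  stable

Least fixpoint reached:
  node 0: {0,1}
  node 1: {0,1,2}
  node 2: {0,1}
  node 3: {0,2}
  node 4: {2}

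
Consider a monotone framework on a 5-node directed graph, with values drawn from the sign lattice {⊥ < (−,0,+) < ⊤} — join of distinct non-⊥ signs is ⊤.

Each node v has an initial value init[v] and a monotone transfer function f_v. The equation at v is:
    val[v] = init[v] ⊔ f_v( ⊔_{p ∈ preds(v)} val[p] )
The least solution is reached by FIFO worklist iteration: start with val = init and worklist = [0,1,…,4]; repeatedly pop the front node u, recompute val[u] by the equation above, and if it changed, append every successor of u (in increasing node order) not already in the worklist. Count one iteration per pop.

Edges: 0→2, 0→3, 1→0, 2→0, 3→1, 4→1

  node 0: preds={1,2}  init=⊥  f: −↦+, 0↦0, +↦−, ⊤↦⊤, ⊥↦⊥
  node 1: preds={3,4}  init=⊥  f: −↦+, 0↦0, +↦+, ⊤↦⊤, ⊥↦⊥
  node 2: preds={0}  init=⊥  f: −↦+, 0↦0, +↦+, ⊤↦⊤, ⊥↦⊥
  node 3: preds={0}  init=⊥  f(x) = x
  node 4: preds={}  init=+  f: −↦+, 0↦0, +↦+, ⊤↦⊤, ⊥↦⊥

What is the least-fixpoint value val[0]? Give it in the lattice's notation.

⊤

Iteration log — 15 steps:
  step 1. node 0  ⊔preds=⊥  new=⊥  stable
  step 2. node 1  ⊔preds=+  new=+  old=⊥  +wl: 0
  step 3. node 2  ⊔preds=⊥  new=⊥  stable
  step 4. node 3  ⊔preds=⊥  new=⊥  stable
  step 5. node 4  ⊔preds=⊥  new=+  stable
  step 6. node 0  ⊔preds=+  new=−  old=⊥  +wl: 2,3
  step 7. node 2  ⊔preds=−  new=+  old=⊥  +wl: 0
  step 8. node 3  ⊔preds=−  new=−  old=⊥  +wl: 1
  step 9. node 0  ⊔preds=+  new=−  stable
  step 10. node 1  ⊔preds=⊤  new=⊤  old=+  +wl: 0
  step 11. node 0  ⊔preds=⊤  new=⊤  old=−  +wl: 2,3
  step 12. node 2  ⊔preds=⊤  new=⊤  old=+  +wl: 0
  step 13. node 3  ⊔preds=⊤  new=⊤  old=−  +wl: 1
  step 14. node 0  ⊔preds=⊤  new=⊤  stable
  step 15. node 1  ⊔preds=⊤  new=⊤  stable

Least fixpoint reached:
  node 0: ⊤
  node 1: ⊤
  node 2: ⊤
  node 3: ⊤
  node 4: +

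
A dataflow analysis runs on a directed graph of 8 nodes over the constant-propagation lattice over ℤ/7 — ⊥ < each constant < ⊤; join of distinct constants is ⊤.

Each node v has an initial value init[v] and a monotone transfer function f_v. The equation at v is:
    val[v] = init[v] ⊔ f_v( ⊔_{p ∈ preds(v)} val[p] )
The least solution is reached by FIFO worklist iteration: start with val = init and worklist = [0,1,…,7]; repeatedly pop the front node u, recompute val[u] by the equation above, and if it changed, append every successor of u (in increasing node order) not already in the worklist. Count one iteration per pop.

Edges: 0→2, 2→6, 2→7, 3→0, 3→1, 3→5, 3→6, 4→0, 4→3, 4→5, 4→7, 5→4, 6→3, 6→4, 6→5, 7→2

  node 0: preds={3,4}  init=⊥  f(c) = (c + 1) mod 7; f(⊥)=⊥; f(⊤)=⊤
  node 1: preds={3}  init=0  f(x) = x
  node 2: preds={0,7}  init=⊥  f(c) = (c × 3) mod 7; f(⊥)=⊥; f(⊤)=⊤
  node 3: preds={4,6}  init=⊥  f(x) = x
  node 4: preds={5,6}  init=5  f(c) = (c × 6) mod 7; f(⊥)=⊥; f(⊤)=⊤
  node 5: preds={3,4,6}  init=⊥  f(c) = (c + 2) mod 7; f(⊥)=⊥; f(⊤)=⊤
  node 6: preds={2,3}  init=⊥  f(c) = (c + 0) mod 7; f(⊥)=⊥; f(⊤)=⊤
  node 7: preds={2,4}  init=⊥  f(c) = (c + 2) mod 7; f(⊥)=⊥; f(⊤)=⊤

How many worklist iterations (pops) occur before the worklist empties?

Iteration log — 20 steps:
  step 1. node 0  ⊔preds=5  new=6  old=⊥  +wl: 
  step 2. node 1  ⊔preds=⊥  new=0  stable
  step 3. node 2  ⊔preds=6  new=4  old=⊥  +wl: 
  step 4. node 3  ⊔preds=5  new=5  old=⊥  +wl: 0,1
  step 5. node 4  ⊔preds=⊥  new=5  stable
  step 6. node 5  ⊔preds=5  new=0  old=⊥  +wl: 4
  step 7. node 6  ⊔preds=⊤  new=⊤  old=⊥  +wl: 3,5
  step 8. node 7  ⊔preds=⊤  new=⊤  old=⊥  +wl: 2
  step 9. node 0  ⊔preds=5  new=6  stable
  step 10. node 1  ⊔preds=5  new=⊤  old=0  +wl: 
  step 11. node 4  ⊔preds=⊤  new=⊤  old=5  +wl: 0,7
  step 12. node 3  ⊔preds=⊤  new=⊤  old=5  +wl: 1,6
  step 13. node 5  ⊔preds=⊤  new=⊤  old=0  +wl: 4
  step 14. node 2  ⊔preds=⊤  new=⊤  old=4  +wl: 
  step 15. node 0  ⊔preds=⊤  new=⊤  old=6  +wl: 2
  step 16. node 7  ⊔preds=⊤  new=⊤  stable
  step 17. node 1  ⊔preds=⊤  new=⊤  stable
  step 18. node 6  ⊔preds=⊤  new=⊤  stable
  step 19. node 4  ⊔preds=⊤  new=⊤  stable
  step 20. node 2  ⊔preds=⊤  new=⊤  stable

Least fixpoint reached:
  node 0: ⊤
  node 1: ⊤
  node 2: ⊤
  node 3: ⊤
  node 4: ⊤
  node 5: ⊤
  node 6: ⊤
  node 7: ⊤

20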